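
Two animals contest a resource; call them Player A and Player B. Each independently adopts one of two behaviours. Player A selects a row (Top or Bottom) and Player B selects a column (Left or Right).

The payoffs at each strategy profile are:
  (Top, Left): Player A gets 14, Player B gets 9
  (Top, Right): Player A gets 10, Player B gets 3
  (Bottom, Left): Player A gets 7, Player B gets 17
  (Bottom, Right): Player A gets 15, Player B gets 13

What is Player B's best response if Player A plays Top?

Left

Against Top, Player B earns 9 from Left and 3 from Right.
So Left is the best response.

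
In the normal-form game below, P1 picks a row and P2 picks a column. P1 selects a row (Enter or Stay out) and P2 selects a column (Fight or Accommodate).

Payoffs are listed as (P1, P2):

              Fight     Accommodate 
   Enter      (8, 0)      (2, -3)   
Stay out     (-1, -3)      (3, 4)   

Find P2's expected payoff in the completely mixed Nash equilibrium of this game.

-9/10

First find x, the probability P1 plays Enter, from P2's indifference between Fight and Accommodate: −3(1−x) = −3x + 4(1−x), giving x = 7/10.
Since P2 is indifferent in equilibrium, P2's expected payoff equals the payoff from either column against (7/10, 3/10). Using Fight: −3(3/10) = -9/10.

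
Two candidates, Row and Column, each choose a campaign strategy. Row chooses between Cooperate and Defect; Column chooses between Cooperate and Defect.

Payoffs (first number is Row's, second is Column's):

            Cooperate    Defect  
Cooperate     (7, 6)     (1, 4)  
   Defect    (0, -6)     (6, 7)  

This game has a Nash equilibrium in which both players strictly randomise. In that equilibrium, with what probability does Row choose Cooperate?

13/15

Let x be the probability that Row plays Cooperate. In a completely mixed equilibrium, Column must be indifferent between Cooperate and Defect.
Column's expected payoff from Cooperate is 6x − 6(1−x); from Defect it is 4x + 7(1−x).
Setting these equal: 12x − 6 = −3x + 7, so x = 13/15.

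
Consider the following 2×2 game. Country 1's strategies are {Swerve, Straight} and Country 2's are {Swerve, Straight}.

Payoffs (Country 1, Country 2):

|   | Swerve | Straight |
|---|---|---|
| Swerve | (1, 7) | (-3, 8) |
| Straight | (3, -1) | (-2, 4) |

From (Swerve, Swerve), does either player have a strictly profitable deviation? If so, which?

Country 1 at (Swerve, Swerve) earns 1; deviating to Straight yields 3 — a strict improvement.
Country 2 earns 7; deviating to Straight yields 8 — a strict improvement.
Both Country 1 and Country 2 have strictly profitable deviations.

Both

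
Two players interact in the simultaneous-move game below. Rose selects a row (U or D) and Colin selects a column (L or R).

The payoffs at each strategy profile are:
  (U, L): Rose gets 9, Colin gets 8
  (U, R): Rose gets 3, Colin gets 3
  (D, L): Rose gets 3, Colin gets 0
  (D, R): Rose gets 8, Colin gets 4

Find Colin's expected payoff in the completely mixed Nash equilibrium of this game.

First find x, the probability Rose plays U, from Colin's indifference between L and R: 8x = 3x + 4(1−x), giving x = 4/9.
Since Colin is indifferent in equilibrium, Colin's expected payoff equals the payoff from either column against (4/9, 5/9). Using L: 8(4/9) = 32/9.

32/9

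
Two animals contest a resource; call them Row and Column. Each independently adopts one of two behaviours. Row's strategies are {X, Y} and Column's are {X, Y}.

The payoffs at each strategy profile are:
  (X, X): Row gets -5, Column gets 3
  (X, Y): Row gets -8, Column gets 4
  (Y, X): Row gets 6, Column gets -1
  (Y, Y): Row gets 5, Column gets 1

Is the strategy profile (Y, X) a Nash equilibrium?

At (Y, X), Row earns 6; switching to X would give -5, so Row has no profitable deviation.
Column earns -1; switching to Y would give 1, so Column would deviate.
Since at least one player can profitably deviate, this is not a Nash equilibrium.

No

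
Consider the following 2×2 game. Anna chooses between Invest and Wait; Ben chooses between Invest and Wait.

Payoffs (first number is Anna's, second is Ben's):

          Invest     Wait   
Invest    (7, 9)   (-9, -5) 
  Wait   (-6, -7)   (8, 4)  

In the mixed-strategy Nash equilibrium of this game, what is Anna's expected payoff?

First find q, the probability Ben plays Invest, from Anna's indifference between Invest and Wait: 7q − 9(1−q) = −6q + 8(1−q), giving q = 17/30.
Since Anna is indifferent in equilibrium, Anna's expected payoff equals the payoff from either row against (17/30, 13/30). Using Invest: 7(17/30) − 9(13/30) = 1/15.

1/15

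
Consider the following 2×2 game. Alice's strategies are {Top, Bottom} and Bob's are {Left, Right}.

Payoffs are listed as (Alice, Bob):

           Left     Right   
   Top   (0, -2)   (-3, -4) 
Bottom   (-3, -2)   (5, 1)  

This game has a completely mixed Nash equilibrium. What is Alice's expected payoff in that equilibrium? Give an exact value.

First find q, the probability Bob plays Left, from Alice's indifference between Top and Bottom: −3(1−q) = −3q + 5(1−q), giving q = 8/11.
Since Alice is indifferent in equilibrium, Alice's expected payoff equals the payoff from either row against (8/11, 3/11). Using Top: −3(3/11) = -9/11.

-9/11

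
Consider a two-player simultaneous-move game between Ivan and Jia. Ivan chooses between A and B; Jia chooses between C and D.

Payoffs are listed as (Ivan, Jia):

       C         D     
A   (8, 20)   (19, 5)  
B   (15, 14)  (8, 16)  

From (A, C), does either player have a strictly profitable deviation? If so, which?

Ivan

Ivan at (A, C) earns 8; deviating to B yields 15 — a strict improvement.
Jia earns 20; deviating to D yields 5 — not better.
Only Ivan has a strictly profitable deviation.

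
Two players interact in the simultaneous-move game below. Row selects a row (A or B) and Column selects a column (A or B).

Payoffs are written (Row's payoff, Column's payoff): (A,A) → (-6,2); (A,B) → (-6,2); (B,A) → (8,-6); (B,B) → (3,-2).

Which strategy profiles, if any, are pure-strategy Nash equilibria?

(B, B)

(A, A): Row prefers B (8 > -6) — not an equilibrium.
(A, B): Row prefers B (3 > -6) — not an equilibrium.
(B, A): Column prefers B (-2 > -6) — not an equilibrium.
(B, B): Row gets 3 ≥ -6 from A, and Column gets -2 ≥ -6 from A — Nash equilibrium.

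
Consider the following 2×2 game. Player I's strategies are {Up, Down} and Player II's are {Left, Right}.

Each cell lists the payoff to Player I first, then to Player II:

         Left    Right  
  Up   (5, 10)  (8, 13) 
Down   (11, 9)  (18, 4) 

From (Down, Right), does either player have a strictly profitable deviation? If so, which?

Player II

Player I at (Down, Right) earns 18; deviating to Up yields 8 — not better.
Player II earns 4; deviating to Left yields 9 — a strict improvement.
Only Player II has a strictly profitable deviation.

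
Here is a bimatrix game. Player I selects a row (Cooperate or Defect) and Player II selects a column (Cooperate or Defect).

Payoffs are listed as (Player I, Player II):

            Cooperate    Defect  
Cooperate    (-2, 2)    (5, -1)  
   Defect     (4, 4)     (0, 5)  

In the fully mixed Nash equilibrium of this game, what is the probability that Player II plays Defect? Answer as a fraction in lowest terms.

6/11

Let c be the probability that Player II plays Cooperate. In a completely mixed equilibrium, Player I must be indifferent between Cooperate and Defect.
Player I's expected payoff from Cooperate is −2c + 5(1−c); from Defect it is 4c.
Setting these equal: −7c + 5 = 4c, so c = 5/11.
Therefore Player II plays Defect with probability 1 − 5/11 = 6/11.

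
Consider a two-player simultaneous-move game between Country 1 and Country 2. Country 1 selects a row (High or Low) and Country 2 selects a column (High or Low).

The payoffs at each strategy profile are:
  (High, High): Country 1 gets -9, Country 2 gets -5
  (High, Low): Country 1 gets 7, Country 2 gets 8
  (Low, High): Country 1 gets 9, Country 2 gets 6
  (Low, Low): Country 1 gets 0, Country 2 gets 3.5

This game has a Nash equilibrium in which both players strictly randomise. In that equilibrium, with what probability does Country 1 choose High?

5/31

Let r be the probability that Country 1 plays High. In a completely mixed equilibrium, Country 2 must be indifferent between High and Low.
Country 2's expected payoff from High is −5r + 6(1−r); from Low it is 8r + 3.5(1−r).
Setting these equal: −11r + 6 = 4.5r + 3.5, so r = 5/31.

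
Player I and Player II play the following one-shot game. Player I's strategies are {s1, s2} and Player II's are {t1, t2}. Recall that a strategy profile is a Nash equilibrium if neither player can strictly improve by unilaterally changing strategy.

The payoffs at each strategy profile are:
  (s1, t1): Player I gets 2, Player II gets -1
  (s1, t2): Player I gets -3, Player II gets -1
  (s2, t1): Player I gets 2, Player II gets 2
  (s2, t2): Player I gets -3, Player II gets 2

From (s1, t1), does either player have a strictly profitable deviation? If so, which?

Neither

Player I at (s1, t1) earns 2; deviating to s2 yields 2 — not better.
Player II earns -1; deviating to t2 yields -1 — not better.
Neither player can strictly improve; the profile is a Nash equilibrium.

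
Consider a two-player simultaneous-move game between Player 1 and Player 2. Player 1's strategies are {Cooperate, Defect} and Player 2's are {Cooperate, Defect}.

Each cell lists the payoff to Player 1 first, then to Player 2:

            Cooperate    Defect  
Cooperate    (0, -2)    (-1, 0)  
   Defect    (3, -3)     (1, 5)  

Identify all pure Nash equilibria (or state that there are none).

(Defect, Defect)

(Cooperate, Cooperate): Player 1 prefers Defect (3 > 0); Player 2 prefers Defect (0 > -2) — not an equilibrium.
(Cooperate, Defect): Player 1 prefers Defect (1 > -1) — not an equilibrium.
(Defect, Cooperate): Player 2 prefers Defect (5 > -3) — not an equilibrium.
(Defect, Defect): Player 1 gets 1 ≥ -1 from Cooperate, and Player 2 gets 5 ≥ -3 from Cooperate — Nash equilibrium.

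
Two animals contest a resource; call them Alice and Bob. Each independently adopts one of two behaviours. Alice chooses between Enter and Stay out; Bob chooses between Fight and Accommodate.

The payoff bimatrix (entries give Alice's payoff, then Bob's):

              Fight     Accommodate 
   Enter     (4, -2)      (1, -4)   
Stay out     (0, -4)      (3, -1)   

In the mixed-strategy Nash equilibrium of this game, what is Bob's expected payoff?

-14/5

First find x, the probability Alice plays Enter, from Bob's indifference between Fight and Accommodate: −2x − 4(1−x) = −4x − (1−x), giving x = 3/5.
Since Bob is indifferent in equilibrium, Bob's expected payoff equals the payoff from either column against (3/5, 2/5). Using Fight: −2(3/5) − 4(2/5) = -14/5.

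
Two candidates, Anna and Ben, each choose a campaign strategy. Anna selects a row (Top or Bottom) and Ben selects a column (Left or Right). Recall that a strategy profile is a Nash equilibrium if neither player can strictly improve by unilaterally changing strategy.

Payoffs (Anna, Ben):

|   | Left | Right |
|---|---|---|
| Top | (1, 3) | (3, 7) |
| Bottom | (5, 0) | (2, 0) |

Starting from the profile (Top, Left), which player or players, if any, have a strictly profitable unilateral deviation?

Anna at (Top, Left) earns 1; deviating to Bottom yields 5 — a strict improvement.
Ben earns 3; deviating to Right yields 7 — a strict improvement.
Both Anna and Ben have strictly profitable deviations.

Both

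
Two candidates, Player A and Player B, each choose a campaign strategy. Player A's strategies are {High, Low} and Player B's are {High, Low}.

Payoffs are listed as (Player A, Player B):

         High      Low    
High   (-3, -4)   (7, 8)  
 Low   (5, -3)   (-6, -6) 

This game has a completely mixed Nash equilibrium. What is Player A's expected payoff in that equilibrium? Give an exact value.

First find y, the probability Player B plays High, from Player A's indifference between High and Low: −3y + 7(1−y) = 5y − 6(1−y), giving y = 13/21.
Since Player A is indifferent in equilibrium, Player A's expected payoff equals the payoff from either row against (13/21, 8/21). Using High: −3(13/21) + 7(8/21) = 17/21.

17/21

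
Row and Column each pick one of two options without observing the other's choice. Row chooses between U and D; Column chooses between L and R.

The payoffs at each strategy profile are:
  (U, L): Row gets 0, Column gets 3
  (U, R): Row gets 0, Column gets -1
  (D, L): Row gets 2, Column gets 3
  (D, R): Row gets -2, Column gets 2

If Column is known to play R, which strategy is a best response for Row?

Against R, Row earns 0 from U and -2 from D.
So U is the best response.

U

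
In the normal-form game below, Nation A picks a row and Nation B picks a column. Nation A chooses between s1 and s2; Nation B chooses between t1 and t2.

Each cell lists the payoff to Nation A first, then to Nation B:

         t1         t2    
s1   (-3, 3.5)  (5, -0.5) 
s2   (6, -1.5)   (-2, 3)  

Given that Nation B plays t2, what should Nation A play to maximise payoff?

Against t2, Nation A earns 5 from s1 and -2 from s2.
So s1 is the best response.

s1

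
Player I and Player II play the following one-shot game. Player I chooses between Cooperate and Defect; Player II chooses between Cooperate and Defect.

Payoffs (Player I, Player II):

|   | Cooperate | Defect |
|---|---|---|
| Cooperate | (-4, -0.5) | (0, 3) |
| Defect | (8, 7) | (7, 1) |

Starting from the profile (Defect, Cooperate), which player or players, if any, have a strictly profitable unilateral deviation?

Player I at (Defect, Cooperate) earns 8; deviating to Cooperate yields -4 — not better.
Player II earns 7; deviating to Defect yields 1 — not better.
Neither player can strictly improve; the profile is a Nash equilibrium.

Neither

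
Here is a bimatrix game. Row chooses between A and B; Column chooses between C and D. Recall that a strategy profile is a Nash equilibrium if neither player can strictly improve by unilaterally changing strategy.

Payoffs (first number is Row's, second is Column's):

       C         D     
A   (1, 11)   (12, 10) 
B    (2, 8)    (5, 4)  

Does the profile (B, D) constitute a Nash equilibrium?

At (B, D), Row earns 5; switching to A would give 12, so Row would deviate.
Column earns 4; switching to C would give 8, so Column would deviate.
Since at least one player can profitably deviate, this is not a Nash equilibrium.

No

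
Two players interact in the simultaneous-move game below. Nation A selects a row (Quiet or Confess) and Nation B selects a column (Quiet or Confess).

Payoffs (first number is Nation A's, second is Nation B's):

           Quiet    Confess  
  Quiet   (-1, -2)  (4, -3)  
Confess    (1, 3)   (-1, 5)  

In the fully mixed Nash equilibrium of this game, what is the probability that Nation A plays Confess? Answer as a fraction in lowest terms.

Let x be the probability that Nation A plays Quiet. In a completely mixed equilibrium, Nation B must be indifferent between Quiet and Confess.
Nation B's expected payoff from Quiet is −2x + 3(1−x); from Confess it is −3x + 5(1−x).
Setting these equal: −5x + 3 = −8x + 5, so x = 2/3.
Therefore Nation A plays Confess with probability 1 − 2/3 = 1/3.

1/3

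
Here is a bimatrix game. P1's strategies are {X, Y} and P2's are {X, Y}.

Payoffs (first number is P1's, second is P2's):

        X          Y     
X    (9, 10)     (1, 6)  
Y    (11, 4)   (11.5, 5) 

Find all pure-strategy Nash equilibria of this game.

(Y, Y)

(X, X): P1 prefers Y (11 > 9) — not an equilibrium.
(X, Y): P1 prefers Y (11.5 > 1); P2 prefers X (10 > 6) — not an equilibrium.
(Y, X): P2 prefers Y (5 > 4) — not an equilibrium.
(Y, Y): P1 gets 11.5 ≥ 1 from X, and P2 gets 5 ≥ 4 from X — Nash equilibrium.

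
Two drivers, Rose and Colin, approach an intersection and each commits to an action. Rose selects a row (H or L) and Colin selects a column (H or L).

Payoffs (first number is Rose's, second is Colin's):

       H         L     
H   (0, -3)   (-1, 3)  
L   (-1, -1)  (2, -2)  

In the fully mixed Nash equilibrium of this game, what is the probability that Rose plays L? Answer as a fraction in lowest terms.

Let x be the probability that Rose plays H. In a completely mixed equilibrium, Colin must be indifferent between H and L.
Colin's expected payoff from H is −3x − (1−x); from L it is 3x − 2(1−x).
Setting these equal: −2x − 1 = 5x − 2, so x = 1/7.
Therefore Rose plays L with probability 1 − 1/7 = 6/7.

6/7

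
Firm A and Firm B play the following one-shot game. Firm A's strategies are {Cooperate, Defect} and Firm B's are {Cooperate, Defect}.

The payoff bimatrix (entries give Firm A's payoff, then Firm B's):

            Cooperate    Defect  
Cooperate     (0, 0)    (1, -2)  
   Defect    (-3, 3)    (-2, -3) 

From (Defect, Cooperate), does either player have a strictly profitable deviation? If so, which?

Firm A at (Defect, Cooperate) earns -3; deviating to Cooperate yields 0 — a strict improvement.
Firm B earns 3; deviating to Defect yields -3 — not better.
Only Firm A has a strictly profitable deviation.

Firm A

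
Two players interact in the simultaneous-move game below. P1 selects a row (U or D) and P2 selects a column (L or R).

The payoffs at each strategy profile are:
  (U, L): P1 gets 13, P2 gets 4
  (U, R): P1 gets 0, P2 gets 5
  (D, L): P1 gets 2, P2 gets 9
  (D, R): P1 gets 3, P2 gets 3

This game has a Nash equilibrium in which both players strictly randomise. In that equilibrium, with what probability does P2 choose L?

Let c be the probability that P2 plays L. In a completely mixed equilibrium, P1 must be indifferent between U and D.
P1's expected payoff from U is 13c; from D it is 2c + 3(1−c).
Setting these equal: 13c = −c + 3, so c = 3/14.

3/14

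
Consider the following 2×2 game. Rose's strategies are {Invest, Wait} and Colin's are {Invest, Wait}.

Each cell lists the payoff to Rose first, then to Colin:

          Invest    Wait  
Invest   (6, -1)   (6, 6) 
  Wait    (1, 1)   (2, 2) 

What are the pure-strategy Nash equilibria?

(Invest, Invest): Colin prefers Wait (6 > -1) — not an equilibrium.
(Invest, Wait): Rose gets 6 ≥ 2 from Wait, and Colin gets 6 ≥ -1 from Invest — Nash equilibrium.
(Wait, Invest): Rose prefers Invest (6 > 1); Colin prefers Wait (2 > 1) — not an equilibrium.
(Wait, Wait): Rose prefers Invest (6 > 2) — not an equilibrium.

(Invest, Wait)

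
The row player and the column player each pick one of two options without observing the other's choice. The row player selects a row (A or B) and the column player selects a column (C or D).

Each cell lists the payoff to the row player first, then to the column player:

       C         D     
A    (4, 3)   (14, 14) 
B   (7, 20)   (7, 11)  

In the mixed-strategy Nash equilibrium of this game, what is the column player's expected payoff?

First find x, the probability the row player plays A, from the column player's indifference between C and D: 3x + 20(1−x) = 14x + 11(1−x), giving x = 9/20.
Since the column player is indifferent in equilibrium, the column player's expected payoff equals the payoff from either column against (9/20, 11/20). Using C: 3(9/20) + 20(11/20) = 247/20.

247/20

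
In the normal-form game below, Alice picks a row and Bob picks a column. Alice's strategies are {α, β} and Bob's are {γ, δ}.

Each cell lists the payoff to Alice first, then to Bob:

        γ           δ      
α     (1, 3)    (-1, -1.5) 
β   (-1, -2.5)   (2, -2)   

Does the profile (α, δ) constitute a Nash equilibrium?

No

At (α, δ), Alice earns -1; switching to β would give 2, so Alice would deviate.
Bob earns -1.5; switching to γ would give 3, so Bob would deviate.
Since at least one player can profitably deviate, this is not a Nash equilibrium.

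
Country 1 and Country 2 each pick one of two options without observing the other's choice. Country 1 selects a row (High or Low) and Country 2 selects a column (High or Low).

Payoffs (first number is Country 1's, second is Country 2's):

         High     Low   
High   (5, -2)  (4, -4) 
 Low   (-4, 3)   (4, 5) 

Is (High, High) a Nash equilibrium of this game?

At (High, High), Country 1 earns 5; switching to Low would give -4, so Country 1 has no profitable deviation.
Country 2 earns -2; switching to Low would give -4, so Country 2 has no profitable deviation.
Neither player can gain by a unilateral deviation, so this profile is a Nash equilibrium.

Yes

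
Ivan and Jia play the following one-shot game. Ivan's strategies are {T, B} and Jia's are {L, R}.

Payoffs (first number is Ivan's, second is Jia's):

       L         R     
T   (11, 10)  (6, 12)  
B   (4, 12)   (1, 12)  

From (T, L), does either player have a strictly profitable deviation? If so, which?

Ivan at (T, L) earns 11; deviating to B yields 4 — not better.
Jia earns 10; deviating to R yields 12 — a strict improvement.
Only Jia has a strictly profitable deviation.

Jia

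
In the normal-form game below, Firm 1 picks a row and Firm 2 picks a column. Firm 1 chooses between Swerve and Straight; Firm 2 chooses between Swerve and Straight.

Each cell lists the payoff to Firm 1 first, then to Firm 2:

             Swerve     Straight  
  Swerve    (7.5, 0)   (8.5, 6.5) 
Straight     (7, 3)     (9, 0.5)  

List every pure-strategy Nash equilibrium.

(Swerve, Swerve): Firm 2 prefers Straight (6.5 > 0) — not an equilibrium.
(Swerve, Straight): Firm 1 prefers Straight (9 > 8.5) — not an equilibrium.
(Straight, Swerve): Firm 1 prefers Swerve (7.5 > 7) — not an equilibrium.
(Straight, Straight): Firm 2 prefers Swerve (3 > 0.5) — not an equilibrium.

none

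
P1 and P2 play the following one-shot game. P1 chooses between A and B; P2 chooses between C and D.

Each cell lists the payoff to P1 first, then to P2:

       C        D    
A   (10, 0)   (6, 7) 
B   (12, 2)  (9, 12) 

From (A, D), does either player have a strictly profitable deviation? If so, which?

P1 at (A, D) earns 6; deviating to B yields 9 — a strict improvement.
P2 earns 7; deviating to C yields 0 — not better.
Only P1 has a strictly profitable deviation.

P1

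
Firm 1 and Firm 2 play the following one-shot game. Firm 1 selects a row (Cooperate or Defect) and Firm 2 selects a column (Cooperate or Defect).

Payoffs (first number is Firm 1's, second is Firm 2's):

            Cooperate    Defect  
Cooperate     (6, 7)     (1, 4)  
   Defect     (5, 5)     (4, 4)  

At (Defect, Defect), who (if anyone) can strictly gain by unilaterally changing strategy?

Firm 1 at (Defect, Defect) earns 4; deviating to Cooperate yields 1 — not better.
Firm 2 earns 4; deviating to Cooperate yields 5 — a strict improvement.
Only Firm 2 has a strictly profitable deviation.

Firm 2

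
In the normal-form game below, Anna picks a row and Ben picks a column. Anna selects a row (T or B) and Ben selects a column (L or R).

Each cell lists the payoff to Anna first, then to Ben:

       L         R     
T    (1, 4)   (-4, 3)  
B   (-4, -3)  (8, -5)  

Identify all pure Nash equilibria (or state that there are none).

(T, L): Anna gets 1 ≥ -4 from B, and Ben gets 4 ≥ 3 from R — Nash equilibrium.
(T, R): Anna prefers B (8 > -4); Ben prefers L (4 > 3) — not an equilibrium.
(B, L): Anna prefers T (1 > -4) — not an equilibrium.
(B, R): Ben prefers L (-3 > -5) — not an equilibrium.

(T, L)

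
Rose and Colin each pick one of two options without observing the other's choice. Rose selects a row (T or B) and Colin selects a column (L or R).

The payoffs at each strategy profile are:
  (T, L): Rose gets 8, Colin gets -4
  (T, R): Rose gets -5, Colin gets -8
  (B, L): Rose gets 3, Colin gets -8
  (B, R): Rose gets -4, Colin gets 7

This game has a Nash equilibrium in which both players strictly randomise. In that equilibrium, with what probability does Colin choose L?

Let q be the probability that Colin plays L. In a completely mixed equilibrium, Rose must be indifferent between T and B.
Rose's expected payoff from T is 8q − 5(1−q); from B it is 3q − 4(1−q).
Setting these equal: 13q − 5 = 7q − 4, so q = 1/6.

1/6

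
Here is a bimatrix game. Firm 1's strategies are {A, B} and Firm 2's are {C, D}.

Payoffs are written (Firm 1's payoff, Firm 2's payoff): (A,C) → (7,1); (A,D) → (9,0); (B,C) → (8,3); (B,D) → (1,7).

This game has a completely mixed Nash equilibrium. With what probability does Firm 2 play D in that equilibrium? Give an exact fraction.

1/9

Let c be the probability that Firm 2 plays C. In a completely mixed equilibrium, Firm 1 must be indifferent between A and B.
Firm 1's expected payoff from A is 7c + 9(1−c); from B it is 8c + (1−c).
Setting these equal: −2c + 9 = 7c + 1, so c = 8/9.
Therefore Firm 2 plays D with probability 1 − 8/9 = 1/9.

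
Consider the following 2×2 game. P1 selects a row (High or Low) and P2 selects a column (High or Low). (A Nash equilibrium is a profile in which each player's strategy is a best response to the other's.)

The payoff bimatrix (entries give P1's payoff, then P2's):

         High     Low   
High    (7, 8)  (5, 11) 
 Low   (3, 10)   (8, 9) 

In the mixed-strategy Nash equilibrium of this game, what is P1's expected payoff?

First find y, the probability P2 plays High, from P1's indifference between High and Low: 7y + 5(1−y) = 3y + 8(1−y), giving y = 3/7.
Since P1 is indifferent in equilibrium, P1's expected payoff equals the payoff from either row against (3/7, 4/7). Using High: 7(3/7) + 5(4/7) = 41/7.

41/7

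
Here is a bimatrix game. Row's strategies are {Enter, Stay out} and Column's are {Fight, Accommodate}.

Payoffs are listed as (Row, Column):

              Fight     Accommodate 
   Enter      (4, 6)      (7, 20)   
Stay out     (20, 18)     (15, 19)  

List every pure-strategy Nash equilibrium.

(Stay out, Accommodate)

(Enter, Fight): Row prefers Stay out (20 > 4); Column prefers Accommodate (20 > 6) — not an equilibrium.
(Enter, Accommodate): Row prefers Stay out (15 > 7) — not an equilibrium.
(Stay out, Fight): Column prefers Accommodate (19 > 18) — not an equilibrium.
(Stay out, Accommodate): Row gets 15 ≥ 7 from Enter, and Column gets 19 ≥ 18 from Fight — Nash equilibrium.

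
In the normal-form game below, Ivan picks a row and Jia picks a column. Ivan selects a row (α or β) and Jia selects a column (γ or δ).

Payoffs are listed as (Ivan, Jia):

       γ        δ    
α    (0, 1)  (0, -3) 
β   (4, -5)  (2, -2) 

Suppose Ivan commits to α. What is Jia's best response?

Against α, Jia earns 1 from γ and -3 from δ.
So γ is the best response.

γ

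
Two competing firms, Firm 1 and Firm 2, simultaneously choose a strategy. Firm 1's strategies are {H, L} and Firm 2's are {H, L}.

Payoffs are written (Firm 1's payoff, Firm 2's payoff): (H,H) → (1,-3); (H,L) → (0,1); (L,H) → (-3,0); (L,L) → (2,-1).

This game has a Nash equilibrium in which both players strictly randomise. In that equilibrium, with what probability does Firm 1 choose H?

Let x be the probability that Firm 1 plays H. In a completely mixed equilibrium, Firm 2 must be indifferent between H and L.
Firm 2's expected payoff from H is −3x; from L it is x − (1−x).
Setting these equal: −3x = 2x − 1, so x = 1/5.

1/5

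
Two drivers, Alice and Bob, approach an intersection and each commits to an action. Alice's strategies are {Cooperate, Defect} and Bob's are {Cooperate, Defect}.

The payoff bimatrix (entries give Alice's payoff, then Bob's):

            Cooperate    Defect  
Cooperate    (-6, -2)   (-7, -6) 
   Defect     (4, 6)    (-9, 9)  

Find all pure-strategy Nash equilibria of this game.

none

(Cooperate, Cooperate): Alice prefers Defect (4 > -6) — not an equilibrium.
(Cooperate, Defect): Bob prefers Cooperate (-2 > -6) — not an equilibrium.
(Defect, Cooperate): Bob prefers Defect (9 > 6) — not an equilibrium.
(Defect, Defect): Alice prefers Cooperate (-7 > -9) — not an equilibrium.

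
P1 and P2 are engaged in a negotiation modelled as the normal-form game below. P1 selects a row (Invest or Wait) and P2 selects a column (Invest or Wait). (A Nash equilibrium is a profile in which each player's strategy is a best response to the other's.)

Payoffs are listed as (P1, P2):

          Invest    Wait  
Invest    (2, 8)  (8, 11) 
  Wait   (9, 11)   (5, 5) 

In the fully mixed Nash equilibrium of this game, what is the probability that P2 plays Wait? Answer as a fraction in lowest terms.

7/10

Let c be the probability that P2 plays Invest. In a completely mixed equilibrium, P1 must be indifferent between Invest and Wait.
P1's expected payoff from Invest is 2c + 8(1−c); from Wait it is 9c + 5(1−c).
Setting these equal: −6c + 8 = 4c + 5, so c = 3/10.
Therefore P2 plays Wait with probability 1 − 3/10 = 7/10.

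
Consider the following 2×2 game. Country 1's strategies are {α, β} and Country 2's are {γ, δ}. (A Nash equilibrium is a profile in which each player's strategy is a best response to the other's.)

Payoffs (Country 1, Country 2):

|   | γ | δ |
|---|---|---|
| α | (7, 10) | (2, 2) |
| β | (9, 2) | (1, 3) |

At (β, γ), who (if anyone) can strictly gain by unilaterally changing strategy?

Country 1 at (β, γ) earns 9; deviating to α yields 7 — not better.
Country 2 earns 2; deviating to δ yields 3 — a strict improvement.
Only Country 2 has a strictly profitable deviation.

Country 2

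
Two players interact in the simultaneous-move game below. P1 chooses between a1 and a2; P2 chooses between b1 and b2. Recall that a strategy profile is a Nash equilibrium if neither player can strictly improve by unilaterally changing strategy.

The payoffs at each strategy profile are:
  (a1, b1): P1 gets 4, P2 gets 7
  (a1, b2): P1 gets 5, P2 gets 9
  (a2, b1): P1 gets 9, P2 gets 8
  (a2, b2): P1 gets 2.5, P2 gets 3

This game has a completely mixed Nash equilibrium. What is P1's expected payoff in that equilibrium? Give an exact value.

First find q, the probability P2 plays b1, from P1's indifference between a1 and a2: 4q + 5(1−q) = 9q + 2.5(1−q), giving q = 1/3.
Since P1 is indifferent in equilibrium, P1's expected payoff equals the payoff from either row against (1/3, 2/3). Using a1: 4(1/3) + 5(2/3) = 14/3.

14/3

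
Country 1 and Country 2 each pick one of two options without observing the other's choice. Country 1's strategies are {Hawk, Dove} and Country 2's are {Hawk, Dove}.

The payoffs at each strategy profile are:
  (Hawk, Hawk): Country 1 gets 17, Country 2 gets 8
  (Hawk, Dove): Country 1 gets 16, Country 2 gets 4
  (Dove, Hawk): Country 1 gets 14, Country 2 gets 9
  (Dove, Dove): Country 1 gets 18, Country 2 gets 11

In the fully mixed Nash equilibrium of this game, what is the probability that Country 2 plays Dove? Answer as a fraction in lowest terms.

Let y be the probability that Country 2 plays Hawk. In a completely mixed equilibrium, Country 1 must be indifferent between Hawk and Dove.
Country 1's expected payoff from Hawk is 17y + 16(1−y); from Dove it is 14y + 18(1−y).
Setting these equal: y + 16 = −4y + 18, so y = 2/5.
Therefore Country 2 plays Dove with probability 1 − 2/5 = 3/5.

3/5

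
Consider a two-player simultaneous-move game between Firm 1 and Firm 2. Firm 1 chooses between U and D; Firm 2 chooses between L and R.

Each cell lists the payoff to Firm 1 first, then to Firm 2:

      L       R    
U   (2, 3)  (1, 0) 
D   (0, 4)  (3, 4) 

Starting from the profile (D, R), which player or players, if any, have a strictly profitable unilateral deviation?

Neither

Firm 1 at (D, R) earns 3; deviating to U yields 1 — not better.
Firm 2 earns 4; deviating to L yields 4 — not better.
Neither player can strictly improve; the profile is a Nash equilibrium.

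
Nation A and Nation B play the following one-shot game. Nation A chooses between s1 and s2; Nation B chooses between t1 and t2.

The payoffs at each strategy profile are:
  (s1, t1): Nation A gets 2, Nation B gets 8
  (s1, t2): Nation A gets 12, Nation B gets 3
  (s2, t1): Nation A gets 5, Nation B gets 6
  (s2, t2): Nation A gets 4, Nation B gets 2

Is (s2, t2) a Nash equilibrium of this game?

No

At (s2, t2), Nation A earns 4; switching to s1 would give 12, so Nation A would deviate.
Nation B earns 2; switching to t1 would give 6, so Nation B would deviate.
Since at least one player can profitably deviate, this is not a Nash equilibrium.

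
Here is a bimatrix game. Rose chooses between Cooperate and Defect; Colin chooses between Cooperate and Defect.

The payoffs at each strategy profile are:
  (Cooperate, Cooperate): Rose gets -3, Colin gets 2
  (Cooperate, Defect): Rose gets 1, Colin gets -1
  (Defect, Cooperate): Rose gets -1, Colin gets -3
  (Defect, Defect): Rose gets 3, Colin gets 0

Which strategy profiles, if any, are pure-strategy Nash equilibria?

(Defect, Defect)

(Cooperate, Cooperate): Rose prefers Defect (-1 > -3) — not an equilibrium.
(Cooperate, Defect): Rose prefers Defect (3 > 1); Colin prefers Cooperate (2 > -1) — not an equilibrium.
(Defect, Cooperate): Colin prefers Defect (0 > -3) — not an equilibrium.
(Defect, Defect): Rose gets 3 ≥ 1 from Cooperate, and Colin gets 0 ≥ -3 from Cooperate — Nash equilibrium.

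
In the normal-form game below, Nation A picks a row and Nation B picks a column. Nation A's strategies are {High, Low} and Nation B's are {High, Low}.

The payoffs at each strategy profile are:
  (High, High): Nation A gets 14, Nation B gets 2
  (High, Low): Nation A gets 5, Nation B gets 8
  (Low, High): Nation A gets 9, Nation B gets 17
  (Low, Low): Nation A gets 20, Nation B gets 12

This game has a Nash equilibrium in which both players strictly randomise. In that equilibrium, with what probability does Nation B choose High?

3/4

Let y be the probability that Nation B plays High. In a completely mixed equilibrium, Nation A must be indifferent between High and Low.
Nation A's expected payoff from High is 14y + 5(1−y); from Low it is 9y + 20(1−y).
Setting these equal: 9y + 5 = −11y + 20, so y = 3/4.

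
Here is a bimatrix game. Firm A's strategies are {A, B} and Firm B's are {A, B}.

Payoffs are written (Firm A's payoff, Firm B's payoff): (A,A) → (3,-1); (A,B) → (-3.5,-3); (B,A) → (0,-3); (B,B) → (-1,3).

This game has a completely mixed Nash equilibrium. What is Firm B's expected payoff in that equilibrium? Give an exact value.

First find p, the probability Firm A plays A, from Firm B's indifference between A and B: −p − 3(1−p) = −3p + 3(1−p), giving p = 3/4.
Since Firm B is indifferent in equilibrium, Firm B's expected payoff equals the payoff from either column against (3/4, 1/4). Using A: −(3/4) − 3(1/4) = -3/2.

-3/2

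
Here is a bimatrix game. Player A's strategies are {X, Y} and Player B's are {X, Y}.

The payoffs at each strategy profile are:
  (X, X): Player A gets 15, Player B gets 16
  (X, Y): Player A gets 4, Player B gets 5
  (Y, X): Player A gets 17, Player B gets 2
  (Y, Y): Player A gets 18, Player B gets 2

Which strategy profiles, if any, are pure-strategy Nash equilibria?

(X, X): Player A prefers Y (17 > 15) — not an equilibrium.
(X, Y): Player A prefers Y (18 > 4); Player B prefers X (16 > 5) — not an equilibrium.
(Y, X): Player A gets 17 ≥ 15 from X, and Player B gets 2 ≥ 2 from Y — Nash equilibrium.
(Y, Y): Player A gets 18 ≥ 4 from X, and Player B gets 2 ≥ 2 from X — Nash equilibrium.

(Y, X) and (Y, Y)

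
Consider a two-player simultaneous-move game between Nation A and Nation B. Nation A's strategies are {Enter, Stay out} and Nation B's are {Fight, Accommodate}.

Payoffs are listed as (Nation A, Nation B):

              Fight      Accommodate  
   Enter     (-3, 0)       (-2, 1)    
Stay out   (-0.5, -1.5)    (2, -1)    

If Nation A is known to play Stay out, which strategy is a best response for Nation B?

Accommodate

Against Stay out, Nation B earns -1.5 from Fight and -1 from Accommodate.
So Accommodate is the best response.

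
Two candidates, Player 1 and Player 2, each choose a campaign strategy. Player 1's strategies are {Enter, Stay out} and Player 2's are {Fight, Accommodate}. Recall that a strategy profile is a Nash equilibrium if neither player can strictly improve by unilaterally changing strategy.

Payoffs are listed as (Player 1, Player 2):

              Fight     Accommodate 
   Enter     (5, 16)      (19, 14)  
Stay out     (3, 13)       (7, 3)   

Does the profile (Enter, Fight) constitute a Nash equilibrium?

At (Enter, Fight), Player 1 earns 5; switching to Stay out would give 3, so Player 1 has no profitable deviation.
Player 2 earns 16; switching to Accommodate would give 14, so Player 2 has no profitable deviation.
Neither player can gain by a unilateral deviation, so this profile is a Nash equilibrium.

Yes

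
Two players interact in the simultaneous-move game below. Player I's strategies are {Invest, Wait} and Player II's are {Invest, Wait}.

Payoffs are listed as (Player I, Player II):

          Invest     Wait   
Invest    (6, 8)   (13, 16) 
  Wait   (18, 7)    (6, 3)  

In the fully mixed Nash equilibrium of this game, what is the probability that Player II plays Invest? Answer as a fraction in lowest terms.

7/19

Let y be the probability that Player II plays Invest. In a completely mixed equilibrium, Player I must be indifferent between Invest and Wait.
Player I's expected payoff from Invest is 6y + 13(1−y); from Wait it is 18y + 6(1−y).
Setting these equal: −7y + 13 = 12y + 6, so y = 7/19.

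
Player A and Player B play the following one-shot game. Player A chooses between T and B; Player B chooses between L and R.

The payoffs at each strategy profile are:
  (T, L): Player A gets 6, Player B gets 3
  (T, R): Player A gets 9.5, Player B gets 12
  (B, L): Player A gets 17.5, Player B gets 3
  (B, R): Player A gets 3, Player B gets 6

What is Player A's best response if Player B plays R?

T

Against R, Player A earns 9.5 from T and 3 from B.
So T is the best response.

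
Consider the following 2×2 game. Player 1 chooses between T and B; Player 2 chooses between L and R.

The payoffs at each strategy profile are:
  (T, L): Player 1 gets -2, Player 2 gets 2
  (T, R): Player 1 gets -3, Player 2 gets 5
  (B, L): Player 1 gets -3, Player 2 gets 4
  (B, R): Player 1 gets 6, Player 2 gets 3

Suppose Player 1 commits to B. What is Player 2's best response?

L

Against B, Player 2 earns 4 from L and 3 from R.
So L is the best response.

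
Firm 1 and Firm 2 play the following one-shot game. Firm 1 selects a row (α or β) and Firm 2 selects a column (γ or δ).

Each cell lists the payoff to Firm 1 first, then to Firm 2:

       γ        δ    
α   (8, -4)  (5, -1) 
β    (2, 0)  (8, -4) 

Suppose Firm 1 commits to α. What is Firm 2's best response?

Against α, Firm 2 earns -4 from γ and -1 from δ.
So δ is the best response.

δ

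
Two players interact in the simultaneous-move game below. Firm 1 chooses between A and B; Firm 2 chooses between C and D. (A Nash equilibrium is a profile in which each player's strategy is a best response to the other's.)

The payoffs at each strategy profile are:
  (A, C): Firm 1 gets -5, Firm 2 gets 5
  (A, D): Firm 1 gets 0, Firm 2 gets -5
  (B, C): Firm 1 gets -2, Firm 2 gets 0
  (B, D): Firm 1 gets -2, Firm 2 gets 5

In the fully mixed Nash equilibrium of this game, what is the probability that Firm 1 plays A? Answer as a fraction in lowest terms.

1/3

Let r be the probability that Firm 1 plays A. In a completely mixed equilibrium, Firm 2 must be indifferent between C and D.
Firm 2's expected payoff from C is 5r; from D it is −5r + 5(1−r).
Setting these equal: 5r = −10r + 5, so r = 1/3.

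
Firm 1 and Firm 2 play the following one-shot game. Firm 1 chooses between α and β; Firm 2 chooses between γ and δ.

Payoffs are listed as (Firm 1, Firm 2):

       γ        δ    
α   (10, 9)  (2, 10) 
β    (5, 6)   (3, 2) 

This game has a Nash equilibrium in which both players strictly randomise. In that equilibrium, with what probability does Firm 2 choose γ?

1/6

Let c be the probability that Firm 2 plays γ. In a completely mixed equilibrium, Firm 1 must be indifferent between α and β.
Firm 1's expected payoff from α is 10c + 2(1−c); from β it is 5c + 3(1−c).
Setting these equal: 8c + 2 = 2c + 3, so c = 1/6.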